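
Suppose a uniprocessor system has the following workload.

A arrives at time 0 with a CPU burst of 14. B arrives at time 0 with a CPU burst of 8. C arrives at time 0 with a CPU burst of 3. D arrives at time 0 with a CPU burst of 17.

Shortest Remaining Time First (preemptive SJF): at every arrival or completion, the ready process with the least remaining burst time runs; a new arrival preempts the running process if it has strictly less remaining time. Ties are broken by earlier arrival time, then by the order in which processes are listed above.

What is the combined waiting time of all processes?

39

Gantt: | C 0-3 | B 3-11 | A 11-25 | D 25-42 |
Completion: A=25  B=11  C=3  D=42
Turnaround (C−A): A=25  B=11  C=3  D=42
Waiting = turnaround − burst: A=11, B=3, C=0, D=25
Total waiting = 11 + 3 + 0 + 25 = 39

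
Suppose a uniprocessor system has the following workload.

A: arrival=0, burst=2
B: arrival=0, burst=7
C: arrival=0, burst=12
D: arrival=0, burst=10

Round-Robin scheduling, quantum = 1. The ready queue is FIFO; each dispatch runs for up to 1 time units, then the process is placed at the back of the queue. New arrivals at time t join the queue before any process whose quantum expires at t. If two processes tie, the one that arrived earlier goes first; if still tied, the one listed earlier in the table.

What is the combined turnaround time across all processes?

Schedule: | A 0-1 | B 1-2 | C 2-3 | D 3-4 | A 4-5 | B 5-6 | C 6-7 | D 7-8 | B 8-9 | C 9-10 | D 10-11 | B 11-12 | C 12-13 | D 13-14 | B 14-15 | C 15-16 | D 16-17 | B 17-18 | C 18-19 | D 19-20 | B 20-21 | C 21-22 | D 22-23 | C 23-24 | D 24-25 | C 25-26 | D 26-27 | C 27-28 | D 28-29 | C 29-31 |
Completion: A=5  B=21  C=31  D=29
Turnaround = completion − arrival: A=5, B=21, C=31, D=29
Total turnaround = 5 + 21 + 31 + 29 = 86

86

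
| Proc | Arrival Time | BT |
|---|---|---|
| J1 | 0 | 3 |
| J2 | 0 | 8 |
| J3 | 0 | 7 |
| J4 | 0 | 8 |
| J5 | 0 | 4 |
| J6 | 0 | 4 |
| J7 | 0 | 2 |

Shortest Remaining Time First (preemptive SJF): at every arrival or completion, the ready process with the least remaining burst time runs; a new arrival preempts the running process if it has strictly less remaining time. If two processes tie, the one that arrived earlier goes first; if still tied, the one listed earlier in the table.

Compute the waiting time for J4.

28

Gantt: | J7 0-2 | J1 2-5 | J5 5-9 | J6 9-13 | J3 13-20 | J2 20-28 | J4 28-36 |
Completion: J1=5  J2=28  J3=20  J4=36  J5=9  J6=13  J7=2
Turnaround (C−A): J1=5  J2=28  J3=20  J4=36  J5=9  J6=13  J7=2
Waiting(J4) = turnaround − burst = 36 − 8 = 28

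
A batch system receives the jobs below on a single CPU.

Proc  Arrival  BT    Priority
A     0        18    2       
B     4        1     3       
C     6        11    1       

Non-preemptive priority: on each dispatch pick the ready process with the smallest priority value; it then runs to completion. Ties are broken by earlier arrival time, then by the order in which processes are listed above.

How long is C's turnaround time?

23

Gantt: | A 0-18 | C 18-29 | B 29-30 |
Completion: A=18  B=30  C=29
Turnaround(C) = completion − arrival = 29 − 6 = 23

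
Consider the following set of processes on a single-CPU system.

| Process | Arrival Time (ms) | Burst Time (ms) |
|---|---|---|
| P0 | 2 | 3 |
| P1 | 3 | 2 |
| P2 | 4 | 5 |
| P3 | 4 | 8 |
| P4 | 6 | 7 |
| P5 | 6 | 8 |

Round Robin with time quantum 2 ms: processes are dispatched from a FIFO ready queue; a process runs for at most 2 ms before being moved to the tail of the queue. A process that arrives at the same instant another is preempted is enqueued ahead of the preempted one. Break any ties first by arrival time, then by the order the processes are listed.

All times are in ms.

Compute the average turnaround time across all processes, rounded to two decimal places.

Schedule: | idle 0-2 | P0 2-4 | P1 4-6 | P2 6-8 | P3 8-10 | P0 10-11 | P4 11-13 | P5 13-15 | P2 15-17 | P3 17-19 | P4 19-21 | P5 21-23 | P2 23-24 | P3 24-26 | P4 26-28 | P5 28-30 | P3 30-32 | P4 32-33 | P5 33-35 |
Completion: P0=11  P1=6  P2=24  P3=32  P4=33  P5=35
Turnaround (C−A): P0=9  P1=3  P2=20  P3=28  P4=27  P5=29
Turnaround times: P0=9, P1=3, P2=20, P3=28, P4=27, P5=29
Average turnaround = (9+3+20+28+27+29) / 6 = 116/6 = 19.33

19.33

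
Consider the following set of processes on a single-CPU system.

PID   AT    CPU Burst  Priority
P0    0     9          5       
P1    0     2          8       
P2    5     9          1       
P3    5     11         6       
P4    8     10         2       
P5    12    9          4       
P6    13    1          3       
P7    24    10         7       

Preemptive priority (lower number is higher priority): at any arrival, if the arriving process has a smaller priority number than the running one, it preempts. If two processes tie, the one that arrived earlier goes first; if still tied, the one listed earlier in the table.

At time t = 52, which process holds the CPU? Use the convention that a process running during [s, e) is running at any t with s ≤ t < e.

P7

Gantt: | P0 0-5 | P2 5-14 | P4 14-24 | P6 24-25 | P5 25-34 | P0 34-38 | P3 38-49 | P7 49-59 | P1 59-61 |
Completion: P0=38  P1=61  P2=14  P3=49  P4=24  P5=34  P6=25  P7=59
Turnaround (C−A): P0=38  P1=61  P2=9  P3=44  P4=16  P5=22  P6=12  P7=35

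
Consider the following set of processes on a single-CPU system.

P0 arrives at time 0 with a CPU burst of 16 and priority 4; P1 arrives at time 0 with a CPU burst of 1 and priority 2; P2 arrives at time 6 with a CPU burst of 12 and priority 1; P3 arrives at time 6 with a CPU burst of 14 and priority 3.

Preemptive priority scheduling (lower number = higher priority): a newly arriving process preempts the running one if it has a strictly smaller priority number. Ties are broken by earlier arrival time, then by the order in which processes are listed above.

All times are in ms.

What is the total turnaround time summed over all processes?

Gantt: | P1 0-1 | P0 1-6 | P2 6-18 | P3 18-32 | P0 32-43 |
Completion: P0=43  P1=1  P2=18  P3=32
Turnaround = completion − arrival: P0=43, P1=1, P2=12, P3=26
Total turnaround = 43 + 1 + 12 + 26 = 82

82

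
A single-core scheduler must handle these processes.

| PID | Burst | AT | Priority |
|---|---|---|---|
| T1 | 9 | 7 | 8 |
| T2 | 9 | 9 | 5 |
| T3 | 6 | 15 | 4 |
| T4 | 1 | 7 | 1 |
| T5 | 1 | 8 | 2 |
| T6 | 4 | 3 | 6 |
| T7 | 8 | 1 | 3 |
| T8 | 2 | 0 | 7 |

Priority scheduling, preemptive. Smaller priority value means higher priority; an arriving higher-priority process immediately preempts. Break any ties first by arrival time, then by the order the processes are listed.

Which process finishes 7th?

Schedule: | T8 0-1 | T7 1-7 | T4 7-8 | T5 8-9 | T7 9-11 | T2 11-15 | T3 15-21 | T2 21-26 | T6 26-30 | T8 30-31 | T1 31-40 |
Completion: T1=40  T2=26  T3=21  T4=8  T5=9  T6=30  T7=11  T8=31
Turnaround (C−A): T1=33  T2=17  T3=6  T4=1  T5=1  T6=27  T7=10  T8=31
Finish order: T4 → T5 → T7 → T3 → T2 → T6 → T8 → T1

T8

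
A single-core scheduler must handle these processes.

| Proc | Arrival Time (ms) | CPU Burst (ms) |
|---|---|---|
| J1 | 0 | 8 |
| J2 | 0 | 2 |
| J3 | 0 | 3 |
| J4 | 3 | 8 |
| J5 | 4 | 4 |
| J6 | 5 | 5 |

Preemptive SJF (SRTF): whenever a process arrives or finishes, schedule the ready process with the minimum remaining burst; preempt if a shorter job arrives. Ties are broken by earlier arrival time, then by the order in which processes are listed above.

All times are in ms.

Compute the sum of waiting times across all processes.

40

Gantt: | J2 0-2 | J3 2-5 | J5 5-9 | J6 9-14 | J1 14-22 | J4 22-30 |
Completion: J1=22  J2=2  J3=5  J4=30  J5=9  J6=14
Turnaround (C−A): J1=22  J2=2  J3=5  J4=27  J5=5  J6=9
Waiting = turnaround − burst: J1=14, J2=0, J3=2, J4=19, J5=1, J6=4
Total waiting = 14 + 0 + 2 + 19 + 1 + 4 = 40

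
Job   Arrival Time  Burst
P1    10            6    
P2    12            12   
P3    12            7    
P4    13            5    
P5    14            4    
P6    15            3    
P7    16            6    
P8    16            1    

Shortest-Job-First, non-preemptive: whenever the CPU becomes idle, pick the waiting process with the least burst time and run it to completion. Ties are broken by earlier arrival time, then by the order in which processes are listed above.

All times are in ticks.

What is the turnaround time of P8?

Gantt: | idle 0-10 | P1 10-16 | P8 16-17 | P6 17-20 | P5 20-24 | P4 24-29 | P7 29-35 | P3 35-42 | P2 42-54 |
Completion: P1=16  P2=54  P3=42  P4=29  P5=24  P6=20  P7=35  P8=17
Turnaround (C−A): P1=6  P2=42  P3=30  P4=16  P5=10  P6=5  P7=19  P8=1
Turnaround(P8) = completion − arrival = 17 − 16 = 1

1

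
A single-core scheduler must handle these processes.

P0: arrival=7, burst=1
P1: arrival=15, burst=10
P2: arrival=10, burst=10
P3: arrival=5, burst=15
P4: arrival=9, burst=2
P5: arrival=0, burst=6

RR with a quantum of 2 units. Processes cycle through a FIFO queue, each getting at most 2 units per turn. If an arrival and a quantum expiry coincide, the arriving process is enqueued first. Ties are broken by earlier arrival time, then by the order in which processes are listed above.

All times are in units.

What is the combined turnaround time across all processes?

108

Timeline: | P5 0-6 | P3 6-8 | P0 8-9 | P3 9-11 | P4 11-13 | P2 13-15 | P3 15-17 | P1 17-19 | P2 19-21 | P3 21-23 | P1 23-25 | P2 25-27 | P3 27-29 | P1 29-31 | P2 31-33 | P3 33-35 | P1 35-37 | P2 37-39 | P3 39-41 | P1 41-43 | P3 43-44 |
Completion: P0=9  P1=43  P2=39  P3=44  P4=13  P5=6
Turnaround = completion − arrival: P0=2, P1=28, P2=29, P3=39, P4=4, P5=6
Total turnaround = 2 + 28 + 29 + 39 + 4 + 6 = 108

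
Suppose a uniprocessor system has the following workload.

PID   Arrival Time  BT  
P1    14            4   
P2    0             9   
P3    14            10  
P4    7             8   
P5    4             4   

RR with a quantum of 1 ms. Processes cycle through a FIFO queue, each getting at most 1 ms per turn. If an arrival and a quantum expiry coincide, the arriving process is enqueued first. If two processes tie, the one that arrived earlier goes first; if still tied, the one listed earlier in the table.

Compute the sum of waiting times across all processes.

48

Schedule: | P2 0-4 | P5 4-5 | P2 5-6 | P5 6-7 | P2 7-8 | P4 8-9 | P5 9-10 | P2 10-11 | P4 11-12 | P5 12-13 | P2 13-14 | P4 14-15 | P1 15-16 | P3 16-17 | P2 17-18 | P4 18-19 | P1 19-20 | P3 20-21 | P4 21-22 | P1 22-23 | P3 23-24 | P4 24-25 | P1 25-26 | P3 26-27 | P4 27-28 | P3 28-29 | P4 29-30 | P3 30-35 |
Completion: P1=26  P2=18  P3=35  P4=30  P5=13
Turnaround (C−A): P1=12  P2=18  P3=21  P4=23  P5=9
Waiting = turnaround − burst: P1=8, P2=9, P3=11, P4=15, P5=5
Total waiting = 8 + 9 + 11 + 15 + 5 = 48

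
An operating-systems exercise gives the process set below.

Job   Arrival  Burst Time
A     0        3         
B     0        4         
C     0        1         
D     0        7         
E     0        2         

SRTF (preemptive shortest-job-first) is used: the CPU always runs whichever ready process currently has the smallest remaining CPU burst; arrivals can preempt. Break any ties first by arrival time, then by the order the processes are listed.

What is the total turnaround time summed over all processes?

Gantt: | C 0-1 | E 1-3 | A 3-6 | B 6-10 | D 10-17 |
Completion: A=6  B=10  C=1  D=17  E=3
Turnaround = completion − arrival: A=6, B=10, C=1, D=17, E=3
Total turnaround = 6 + 10 + 1 + 17 + 3 = 37

37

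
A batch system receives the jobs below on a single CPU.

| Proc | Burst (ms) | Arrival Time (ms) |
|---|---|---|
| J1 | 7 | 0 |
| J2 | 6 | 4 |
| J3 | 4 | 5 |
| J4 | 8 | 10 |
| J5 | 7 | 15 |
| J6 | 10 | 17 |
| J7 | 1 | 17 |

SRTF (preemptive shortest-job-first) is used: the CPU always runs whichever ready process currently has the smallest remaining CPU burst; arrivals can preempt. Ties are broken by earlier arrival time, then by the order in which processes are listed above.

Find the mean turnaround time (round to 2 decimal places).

12.29

Gantt: | J1 0-7 | J3 7-11 | J2 11-17 | J7 17-18 | J5 18-25 | J4 25-33 | J6 33-43 |
Completion: J1=7  J2=17  J3=11  J4=33  J5=25  J6=43  J7=18
Turnaround (C−A): J1=7  J2=13  J3=6  J4=23  J5=10  J6=26  J7=1
Turnaround times: J1=7, J2=13, J3=6, J4=23, J5=10, J6=26, J7=1
Average turnaround = (7+13+6+23+10+26+1) / 7 = 86/7 = 12.29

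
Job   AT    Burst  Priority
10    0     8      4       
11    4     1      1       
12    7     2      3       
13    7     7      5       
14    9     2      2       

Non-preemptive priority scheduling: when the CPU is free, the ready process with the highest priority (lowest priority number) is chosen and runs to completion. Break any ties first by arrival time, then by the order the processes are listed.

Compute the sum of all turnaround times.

34

Timeline: | 10 0-8 | 11 8-9 | 14 9-11 | 12 11-13 | 13 13-20 |
Completion: 10=8  11=9  12=13  13=20  14=11
Turnaround = completion − arrival: 10=8, 11=5, 12=6, 13=13, 14=2
Total turnaround = 8 + 5 + 6 + 13 + 2 = 34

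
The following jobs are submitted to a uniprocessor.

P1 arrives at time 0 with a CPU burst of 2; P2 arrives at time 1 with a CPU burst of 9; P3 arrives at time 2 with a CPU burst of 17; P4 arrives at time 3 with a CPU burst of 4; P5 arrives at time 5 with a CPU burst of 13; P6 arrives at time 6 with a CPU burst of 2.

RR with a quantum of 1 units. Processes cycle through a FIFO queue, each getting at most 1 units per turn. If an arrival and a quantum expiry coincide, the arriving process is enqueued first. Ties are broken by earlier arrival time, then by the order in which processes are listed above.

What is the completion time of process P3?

Schedule: | P1 0-1 | P2 1-2 | P1 2-3 | P3 3-4 | P2 4-5 | P4 5-6 | P3 6-7 | P5 7-8 | P2 8-9 | P6 9-10 | P4 10-11 | P3 11-12 | P5 12-13 | P2 13-14 | P6 14-15 | P4 15-16 | P3 16-17 | P5 17-18 | P2 18-19 | P4 19-20 | P3 20-21 | P5 21-22 | P2 22-23 | P3 23-24 | P5 24-25 | P2 25-26 | P3 26-27 | P5 27-28 | P2 28-29 | P3 29-30 | P5 30-31 | P2 31-32 | P3 32-33 | P5 33-34 | P3 34-35 | P5 35-36 | P3 36-37 | P5 37-38 | P3 38-39 | P5 39-40 | P3 40-41 | P5 41-42 | P3 42-43 | P5 43-44 | P3 44-47 |
Completion: P1=3  P2=32  P3=47  P4=20  P5=44  P6=15
Turnaround (C−A): P1=3  P2=31  P3=45  P4=17  P5=39  P6=9

47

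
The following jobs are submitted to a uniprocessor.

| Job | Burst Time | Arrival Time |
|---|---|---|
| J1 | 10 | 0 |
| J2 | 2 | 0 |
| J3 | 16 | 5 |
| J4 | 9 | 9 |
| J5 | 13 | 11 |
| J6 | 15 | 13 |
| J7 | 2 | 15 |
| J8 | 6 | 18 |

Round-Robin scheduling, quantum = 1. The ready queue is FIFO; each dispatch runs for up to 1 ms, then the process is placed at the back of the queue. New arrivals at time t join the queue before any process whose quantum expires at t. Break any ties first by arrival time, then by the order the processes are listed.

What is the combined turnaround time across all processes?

Schedule: | J1 0-1 | J2 1-2 | J1 2-3 | J2 3-4 | J1 4-5 | J3 5-6 | J1 6-7 | J3 7-8 | J1 8-9 | J3 9-10 | J4 10-11 | J1 11-12 | J3 12-13 | J5 13-14 | J4 14-15 | J1 15-16 | J6 16-17 | J3 17-18 | J5 18-19 | J7 19-20 | J4 20-21 | J1 21-22 | J6 22-23 | J8 23-24 | J3 24-25 | J5 25-26 | J7 26-27 | J4 27-28 | J1 28-29 | J6 29-30 | J8 30-31 | J3 31-32 | J5 32-33 | J4 33-34 | J1 34-35 | J6 35-36 | J8 36-37 | J3 37-38 | J5 38-39 | J4 39-40 | J6 40-41 | J8 41-42 | J3 42-43 | J5 43-44 | J4 44-45 | J6 45-46 | J8 46-47 | J3 47-48 | J5 48-49 | J4 49-50 | J6 50-51 | J8 51-52 | J3 52-53 | J5 53-54 | J4 54-55 | J6 55-56 | J3 56-57 | J5 57-58 | J6 58-59 | J3 59-60 | J5 60-61 | J6 61-62 | J3 62-63 | J5 63-64 | J6 64-65 | J3 65-66 | J5 66-67 | J6 67-68 | J3 68-69 | J5 69-70 | J6 70-73 |
Completion: J1=35  J2=4  J3=69  J4=55  J5=70  J6=73  J7=27  J8=52
Turnaround = completion − arrival: J1=35, J2=4, J3=64, J4=46, J5=59, J6=60, J7=12, J8=34
Total turnaround = 35 + 4 + 64 + 46 + 59 + 60 + 12 + 34 = 314

314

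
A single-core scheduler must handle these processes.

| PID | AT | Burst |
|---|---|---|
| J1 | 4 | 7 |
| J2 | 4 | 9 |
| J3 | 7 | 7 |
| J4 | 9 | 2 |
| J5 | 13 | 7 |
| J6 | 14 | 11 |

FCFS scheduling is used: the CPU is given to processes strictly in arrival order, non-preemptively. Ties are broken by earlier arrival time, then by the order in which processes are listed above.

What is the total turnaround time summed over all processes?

119

Schedule: | idle 0-4 | J1 4-11 | J2 11-20 | J3 20-27 | J4 27-29 | J5 29-36 | J6 36-47 |
Completion: J1=11  J2=20  J3=27  J4=29  J5=36  J6=47
Turnaround = completion − arrival: J1=7, J2=16, J3=20, J4=20, J5=23, J6=33
Total turnaround = 7 + 16 + 20 + 20 + 23 + 33 = 119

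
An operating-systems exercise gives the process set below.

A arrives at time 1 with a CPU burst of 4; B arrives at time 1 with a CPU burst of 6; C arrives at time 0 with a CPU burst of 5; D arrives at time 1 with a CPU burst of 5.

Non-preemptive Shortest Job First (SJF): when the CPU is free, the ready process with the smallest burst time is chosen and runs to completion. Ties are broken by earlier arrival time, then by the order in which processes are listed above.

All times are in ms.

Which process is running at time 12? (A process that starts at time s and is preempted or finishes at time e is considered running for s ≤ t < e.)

Timeline: | C 0-5 | A 5-9 | D 9-14 | B 14-20 |
Completion: A=9  B=20  C=5  D=14
Turnaround (C−A): A=8  B=19  C=5  D=13

D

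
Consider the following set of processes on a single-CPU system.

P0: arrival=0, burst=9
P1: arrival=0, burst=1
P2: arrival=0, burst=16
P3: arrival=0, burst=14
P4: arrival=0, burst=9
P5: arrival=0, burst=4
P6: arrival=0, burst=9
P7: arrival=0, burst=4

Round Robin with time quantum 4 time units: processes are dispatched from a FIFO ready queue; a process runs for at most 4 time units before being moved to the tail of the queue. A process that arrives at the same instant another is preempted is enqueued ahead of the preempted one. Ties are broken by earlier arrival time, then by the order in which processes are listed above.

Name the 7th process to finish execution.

Timeline: | P0 0-4 | P1 4-5 | P2 5-9 | P3 9-13 | P4 13-17 | P5 17-21 | P6 21-25 | P7 25-29 | P0 29-33 | P2 33-37 | P3 37-41 | P4 41-45 | P6 45-49 | P0 49-50 | P2 50-54 | P3 54-58 | P4 58-59 | P6 59-60 | P2 60-64 | P3 64-66 |
Completion: P0=50  P1=5  P2=64  P3=66  P4=59  P5=21  P6=60  P7=29
Turnaround (C−A): P0=50  P1=5  P2=64  P3=66  P4=59  P5=21  P6=60  P7=29
Finish order: P1 → P5 → P7 → P0 → P4 → P6 → P2 → P3

P2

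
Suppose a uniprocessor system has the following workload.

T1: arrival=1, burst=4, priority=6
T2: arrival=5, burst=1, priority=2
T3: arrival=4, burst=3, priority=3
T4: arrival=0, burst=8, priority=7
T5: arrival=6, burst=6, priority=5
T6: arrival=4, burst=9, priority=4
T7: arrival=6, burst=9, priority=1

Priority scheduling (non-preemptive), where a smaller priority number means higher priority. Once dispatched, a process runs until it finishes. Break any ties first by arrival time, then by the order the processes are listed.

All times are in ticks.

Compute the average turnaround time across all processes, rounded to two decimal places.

20.57

Timeline: | T4 0-8 | T7 8-17 | T2 17-18 | T3 18-21 | T6 21-30 | T5 30-36 | T1 36-40 |
Completion: T1=40  T2=18  T3=21  T4=8  T5=36  T6=30  T7=17
Turnaround (C−A): T1=39  T2=13  T3=17  T4=8  T5=30  T6=26  T7=11
Turnaround times: T1=39, T2=13, T3=17, T4=8, T5=30, T6=26, T7=11
Average turnaround = (39+13+17+8+30+26+11) / 7 = 144/7 = 20.57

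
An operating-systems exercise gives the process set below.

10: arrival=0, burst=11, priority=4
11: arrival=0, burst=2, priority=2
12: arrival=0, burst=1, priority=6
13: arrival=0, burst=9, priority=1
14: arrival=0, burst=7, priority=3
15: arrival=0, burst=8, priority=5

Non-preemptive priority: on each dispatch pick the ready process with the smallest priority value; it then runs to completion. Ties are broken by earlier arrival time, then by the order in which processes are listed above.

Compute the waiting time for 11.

Timeline: | 13 0-9 | 11 9-11 | 14 11-18 | 10 18-29 | 15 29-37 | 12 37-38 |
Completion: 10=29  11=11  12=38  13=9  14=18  15=37
Waiting(11) = turnaround − burst = 11 − 2 = 9

9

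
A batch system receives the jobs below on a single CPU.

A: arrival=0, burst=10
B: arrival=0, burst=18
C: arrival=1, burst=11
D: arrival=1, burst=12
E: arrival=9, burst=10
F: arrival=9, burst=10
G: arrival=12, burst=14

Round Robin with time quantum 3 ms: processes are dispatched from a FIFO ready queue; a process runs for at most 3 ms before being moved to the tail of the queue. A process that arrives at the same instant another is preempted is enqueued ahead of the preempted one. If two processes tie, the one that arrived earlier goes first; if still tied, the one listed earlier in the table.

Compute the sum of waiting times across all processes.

Timeline: | A 0-3 | B 3-6 | C 6-9 | D 9-12 | A 12-15 | B 15-18 | E 18-21 | F 21-24 | C 24-27 | G 27-30 | D 30-33 | A 33-36 | B 36-39 | E 39-42 | F 42-45 | C 45-48 | G 48-51 | D 51-54 | A 54-55 | B 55-58 | E 58-61 | F 61-64 | C 64-66 | G 66-69 | D 69-72 | B 72-75 | E 75-76 | F 76-77 | G 77-80 | B 80-83 | G 83-85 |
Completion: A=55  B=83  C=66  D=72  E=76  F=77  G=85
Turnaround (C−A): A=55  B=83  C=65  D=71  E=67  F=68  G=73
Waiting = turnaround − burst: A=45, B=65, C=54, D=59, E=57, F=58, G=59
Total waiting = 45 + 65 + 54 + 59 + 57 + 58 + 59 = 397

397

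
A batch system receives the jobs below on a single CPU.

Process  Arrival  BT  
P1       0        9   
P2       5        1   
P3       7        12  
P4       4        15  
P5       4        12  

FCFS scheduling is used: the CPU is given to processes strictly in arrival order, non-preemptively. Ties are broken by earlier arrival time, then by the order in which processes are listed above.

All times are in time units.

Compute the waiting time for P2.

Schedule: | P1 0-9 | P4 9-24 | P5 24-36 | P2 36-37 | P3 37-49 |
Completion: P1=9  P2=37  P3=49  P4=24  P5=36
Waiting(P2) = turnaround − burst = 32 − 1 = 31

31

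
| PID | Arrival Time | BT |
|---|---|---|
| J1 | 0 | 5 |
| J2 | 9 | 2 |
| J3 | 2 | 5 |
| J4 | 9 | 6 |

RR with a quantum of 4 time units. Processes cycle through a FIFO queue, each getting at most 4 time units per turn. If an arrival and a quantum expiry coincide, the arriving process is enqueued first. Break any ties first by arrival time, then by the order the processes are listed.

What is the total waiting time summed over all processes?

Timeline: | J1 0-4 | J3 4-8 | J1 8-9 | J3 9-10 | J2 10-12 | J4 12-18 |
Completion: J1=9  J2=12  J3=10  J4=18
Turnaround (C−A): J1=9  J2=3  J3=8  J4=9
Waiting = turnaround − burst: J1=4, J2=1, J3=3, J4=3
Total waiting = 4 + 1 + 3 + 3 = 11

11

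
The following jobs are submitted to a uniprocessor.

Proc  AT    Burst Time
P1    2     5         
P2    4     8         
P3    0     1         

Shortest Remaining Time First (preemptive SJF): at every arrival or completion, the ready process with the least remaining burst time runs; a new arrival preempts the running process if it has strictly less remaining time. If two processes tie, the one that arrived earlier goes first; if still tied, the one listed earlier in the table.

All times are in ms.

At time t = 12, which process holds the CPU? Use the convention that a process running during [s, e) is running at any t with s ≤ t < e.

P2

Gantt: | P3 0-1 | idle 1-2 | P1 2-7 | P2 7-15 |
Completion: P1=7  P2=15  P3=1
Turnaround (C−A): P1=5  P2=11  P3=1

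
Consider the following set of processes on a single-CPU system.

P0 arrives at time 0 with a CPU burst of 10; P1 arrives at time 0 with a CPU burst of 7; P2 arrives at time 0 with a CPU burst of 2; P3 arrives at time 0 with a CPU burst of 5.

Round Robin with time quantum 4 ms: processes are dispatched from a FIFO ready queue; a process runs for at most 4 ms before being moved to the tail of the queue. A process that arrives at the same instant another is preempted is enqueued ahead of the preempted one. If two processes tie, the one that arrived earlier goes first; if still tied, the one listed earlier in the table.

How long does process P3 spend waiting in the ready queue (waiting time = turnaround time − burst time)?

17

Timeline: | P0 0-4 | P1 4-8 | P2 8-10 | P3 10-14 | P0 14-18 | P1 18-21 | P3 21-22 | P0 22-24 |
Completion: P0=24  P1=21  P2=10  P3=22
Waiting(P3) = turnaround − burst = 22 − 5 = 17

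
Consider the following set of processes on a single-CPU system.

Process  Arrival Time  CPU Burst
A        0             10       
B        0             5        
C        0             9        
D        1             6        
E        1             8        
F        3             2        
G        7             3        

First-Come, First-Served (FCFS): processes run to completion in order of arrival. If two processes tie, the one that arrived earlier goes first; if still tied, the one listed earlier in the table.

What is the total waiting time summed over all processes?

145

Timeline: | A 0-10 | B 10-15 | C 15-24 | D 24-30 | E 30-38 | F 38-40 | G 40-43 |
Completion: A=10  B=15  C=24  D=30  E=38  F=40  G=43
Turnaround (C−A): A=10  B=15  C=24  D=29  E=37  F=37  G=36
Waiting = turnaround − burst: A=0, B=10, C=15, D=23, E=29, F=35, G=33
Total waiting = 0 + 10 + 15 + 23 + 29 + 35 + 33 = 145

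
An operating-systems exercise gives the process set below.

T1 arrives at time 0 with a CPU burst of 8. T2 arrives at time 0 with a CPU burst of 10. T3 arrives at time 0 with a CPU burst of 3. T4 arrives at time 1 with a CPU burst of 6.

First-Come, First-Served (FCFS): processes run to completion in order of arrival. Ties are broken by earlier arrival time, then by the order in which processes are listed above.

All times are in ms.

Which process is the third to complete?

T3

Gantt: | T1 0-8 | T2 8-18 | T3 18-21 | T4 21-27 |
Completion: T1=8  T2=18  T3=21  T4=27
Turnaround (C−A): T1=8  T2=18  T3=21  T4=26
Finish order: T1 → T2 → T3 → T4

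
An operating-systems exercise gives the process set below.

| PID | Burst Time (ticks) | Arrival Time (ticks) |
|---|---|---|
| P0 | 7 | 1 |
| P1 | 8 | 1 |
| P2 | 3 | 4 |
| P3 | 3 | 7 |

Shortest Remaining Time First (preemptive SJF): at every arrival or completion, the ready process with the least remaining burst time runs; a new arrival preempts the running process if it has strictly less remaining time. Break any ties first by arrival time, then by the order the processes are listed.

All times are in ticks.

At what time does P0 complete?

Schedule: | idle 0-1 | P0 1-4 | P2 4-7 | P3 7-10 | P0 10-14 | P1 14-22 |
Completion: P0=14  P1=22  P2=7  P3=10
Turnaround (C−A): P0=13  P1=21  P2=3  P3=3

14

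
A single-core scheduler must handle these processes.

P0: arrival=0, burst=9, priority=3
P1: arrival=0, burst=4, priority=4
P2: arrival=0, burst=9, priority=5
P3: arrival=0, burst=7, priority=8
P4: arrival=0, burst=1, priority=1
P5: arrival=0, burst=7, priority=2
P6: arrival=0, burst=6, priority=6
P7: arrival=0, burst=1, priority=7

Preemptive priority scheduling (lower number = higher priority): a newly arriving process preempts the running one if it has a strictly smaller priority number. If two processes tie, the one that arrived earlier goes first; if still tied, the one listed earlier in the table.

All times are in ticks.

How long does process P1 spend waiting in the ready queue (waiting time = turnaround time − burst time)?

Gantt: | P4 0-1 | P5 1-8 | P0 8-17 | P1 17-21 | P2 21-30 | P6 30-36 | P7 36-37 | P3 37-44 |
Completion: P0=17  P1=21  P2=30  P3=44  P4=1  P5=8  P6=36  P7=37
Turnaround (C−A): P0=17  P1=21  P2=30  P3=44  P4=1  P5=8  P6=36  P7=37
Waiting(P1) = turnaround − burst = 21 − 4 = 17

17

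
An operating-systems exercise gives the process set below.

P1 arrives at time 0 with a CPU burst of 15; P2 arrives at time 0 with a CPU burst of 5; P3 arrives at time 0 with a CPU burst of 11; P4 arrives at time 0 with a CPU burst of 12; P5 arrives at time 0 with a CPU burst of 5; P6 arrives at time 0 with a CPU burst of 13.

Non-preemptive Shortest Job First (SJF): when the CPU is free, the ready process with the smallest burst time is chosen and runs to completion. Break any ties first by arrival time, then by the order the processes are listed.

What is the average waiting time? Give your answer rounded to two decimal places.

Timeline: | P2 0-5 | P5 5-10 | P3 10-21 | P4 21-33 | P6 33-46 | P1 46-61 |
Completion: P1=61  P2=5  P3=21  P4=33  P5=10  P6=46
Turnaround (C−A): P1=61  P2=5  P3=21  P4=33  P5=10  P6=46
Waiting times: P1=46, P2=0, P3=10, P4=21, P5=5, P6=33
Average waiting = (46+0+10+21+5+33) / 6 = 115/6 = 19.17

19.17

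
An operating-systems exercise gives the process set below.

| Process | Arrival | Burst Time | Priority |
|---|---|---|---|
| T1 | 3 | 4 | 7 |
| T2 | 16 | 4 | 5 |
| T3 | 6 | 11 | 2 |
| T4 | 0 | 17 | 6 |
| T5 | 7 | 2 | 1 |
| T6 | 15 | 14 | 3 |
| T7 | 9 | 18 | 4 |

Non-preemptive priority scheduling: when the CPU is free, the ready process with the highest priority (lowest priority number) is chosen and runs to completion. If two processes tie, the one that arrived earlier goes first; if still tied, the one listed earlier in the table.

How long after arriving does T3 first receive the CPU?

13

Schedule: | T4 0-17 | T5 17-19 | T3 19-30 | T6 30-44 | T7 44-62 | T2 62-66 | T1 66-70 |
Completion: T1=70  T2=66  T3=30  T4=17  T5=19  T6=44  T7=62
Turnaround (C−A): T1=67  T2=50  T3=24  T4=17  T5=12  T6=29  T7=53
Response(T3) = first start − arrival = 19 − 6 = 13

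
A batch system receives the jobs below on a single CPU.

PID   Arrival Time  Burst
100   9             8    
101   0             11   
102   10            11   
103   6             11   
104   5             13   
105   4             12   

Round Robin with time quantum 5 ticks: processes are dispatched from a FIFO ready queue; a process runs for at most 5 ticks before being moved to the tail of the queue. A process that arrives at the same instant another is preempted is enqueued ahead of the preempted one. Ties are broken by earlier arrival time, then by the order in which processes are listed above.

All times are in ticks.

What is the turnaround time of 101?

46

Gantt: | 101 0-5 | 105 5-10 | 104 10-15 | 101 15-20 | 103 20-25 | 100 25-30 | 102 30-35 | 105 35-40 | 104 40-45 | 101 45-46 | 103 46-51 | 100 51-54 | 102 54-59 | 105 59-61 | 104 61-64 | 103 64-65 | 102 65-66 |
Completion: 100=54  101=46  102=66  103=65  104=64  105=61
Turnaround (C−A): 100=45  101=46  102=56  103=59  104=59  105=57
Turnaround(101) = completion − arrival = 46 − 0 = 46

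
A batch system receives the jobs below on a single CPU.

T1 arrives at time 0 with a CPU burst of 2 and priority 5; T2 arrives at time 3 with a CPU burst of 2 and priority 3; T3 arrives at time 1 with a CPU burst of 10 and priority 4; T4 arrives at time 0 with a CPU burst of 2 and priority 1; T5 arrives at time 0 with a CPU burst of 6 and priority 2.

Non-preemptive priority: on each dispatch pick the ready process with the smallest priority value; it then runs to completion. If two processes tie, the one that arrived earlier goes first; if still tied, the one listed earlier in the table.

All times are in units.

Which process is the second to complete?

Schedule: | T4 0-2 | T5 2-8 | T2 8-10 | T3 10-20 | T1 20-22 |
Completion: T1=22  T2=10  T3=20  T4=2  T5=8
Finish order: T4 → T5 → T2 → T3 → T1

T5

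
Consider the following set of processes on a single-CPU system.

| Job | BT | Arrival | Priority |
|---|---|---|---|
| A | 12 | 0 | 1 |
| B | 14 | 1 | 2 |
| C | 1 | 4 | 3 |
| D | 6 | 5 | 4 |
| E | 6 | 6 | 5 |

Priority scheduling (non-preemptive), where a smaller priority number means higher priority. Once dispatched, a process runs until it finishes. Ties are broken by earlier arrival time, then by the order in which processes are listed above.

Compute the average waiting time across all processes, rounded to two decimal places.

Timeline: | A 0-12 | B 12-26 | C 26-27 | D 27-33 | E 33-39 |
Completion: A=12  B=26  C=27  D=33  E=39
Waiting times: A=0, B=11, C=22, D=22, E=27
Average waiting = (0+11+22+22+27) / 5 = 82/5 = 16.40

16.40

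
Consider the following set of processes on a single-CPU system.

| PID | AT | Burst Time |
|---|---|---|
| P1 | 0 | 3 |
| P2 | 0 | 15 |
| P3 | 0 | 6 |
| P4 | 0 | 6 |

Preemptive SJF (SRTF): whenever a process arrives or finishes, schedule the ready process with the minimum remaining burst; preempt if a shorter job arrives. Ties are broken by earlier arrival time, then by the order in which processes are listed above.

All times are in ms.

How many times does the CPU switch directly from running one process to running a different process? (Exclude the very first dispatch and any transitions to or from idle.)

Gantt: | P1 0-3 | P3 3-9 | P4 9-15 | P2 15-30 |
Completion: P1=3  P2=30  P3=9  P4=15
Turnaround (C−A): P1=3  P2=30  P3=9  P4=15

3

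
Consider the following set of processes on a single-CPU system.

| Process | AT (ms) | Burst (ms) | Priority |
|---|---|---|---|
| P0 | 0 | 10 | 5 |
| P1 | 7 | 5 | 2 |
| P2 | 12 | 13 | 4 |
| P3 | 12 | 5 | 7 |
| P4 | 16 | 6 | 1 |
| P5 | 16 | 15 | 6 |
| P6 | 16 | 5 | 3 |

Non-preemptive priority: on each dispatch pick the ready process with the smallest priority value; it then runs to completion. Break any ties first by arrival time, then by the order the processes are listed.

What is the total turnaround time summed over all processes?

Schedule: | P0 0-10 | P1 10-15 | P2 15-28 | P4 28-34 | P6 34-39 | P5 39-54 | P3 54-59 |
Completion: P0=10  P1=15  P2=28  P3=59  P4=34  P5=54  P6=39
Turnaround (C−A): P0=10  P1=8  P2=16  P3=47  P4=18  P5=38  P6=23
Turnaround = completion − arrival: P0=10, P1=8, P2=16, P3=47, P4=18, P5=38, P6=23
Total turnaround = 10 + 8 + 16 + 47 + 18 + 38 + 23 = 160

160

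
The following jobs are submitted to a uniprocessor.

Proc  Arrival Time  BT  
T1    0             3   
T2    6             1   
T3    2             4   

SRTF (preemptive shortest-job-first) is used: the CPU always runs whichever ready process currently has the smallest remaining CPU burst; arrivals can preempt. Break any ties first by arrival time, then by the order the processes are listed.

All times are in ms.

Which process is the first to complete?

T1

Schedule: | T1 0-3 | T3 3-7 | T2 7-8 |
Completion: T1=3  T2=8  T3=7
Finish order: T1 → T3 → T2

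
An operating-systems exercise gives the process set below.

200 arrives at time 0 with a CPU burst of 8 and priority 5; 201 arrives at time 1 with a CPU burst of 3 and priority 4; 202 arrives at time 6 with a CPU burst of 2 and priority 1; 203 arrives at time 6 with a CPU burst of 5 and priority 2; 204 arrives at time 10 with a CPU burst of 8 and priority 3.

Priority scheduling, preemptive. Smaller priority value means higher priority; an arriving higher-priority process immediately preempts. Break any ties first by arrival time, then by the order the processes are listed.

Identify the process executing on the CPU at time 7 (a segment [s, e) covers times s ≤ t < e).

Timeline: | 200 0-1 | 201 1-4 | 200 4-6 | 202 6-8 | 203 8-13 | 204 13-21 | 200 21-26 |
Completion: 200=26  201=4  202=8  203=13  204=21
Turnaround (C−A): 200=26  201=3  202=2  203=7  204=11

202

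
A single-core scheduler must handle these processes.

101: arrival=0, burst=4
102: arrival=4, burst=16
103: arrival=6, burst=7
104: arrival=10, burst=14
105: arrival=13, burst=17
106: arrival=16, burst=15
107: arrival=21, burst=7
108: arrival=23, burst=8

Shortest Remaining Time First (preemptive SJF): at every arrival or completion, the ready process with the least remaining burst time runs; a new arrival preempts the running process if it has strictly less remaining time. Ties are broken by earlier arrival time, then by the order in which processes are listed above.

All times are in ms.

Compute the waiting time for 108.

Gantt: | 101 0-4 | 102 4-6 | 103 6-13 | 102 13-27 | 107 27-34 | 108 34-42 | 104 42-56 | 106 56-71 | 105 71-88 |
Completion: 101=4  102=27  103=13  104=56  105=88  106=71  107=34  108=42
Turnaround (C−A): 101=4  102=23  103=7  104=46  105=75  106=55  107=13  108=19
Waiting(108) = turnaround − burst = 19 − 8 = 11

11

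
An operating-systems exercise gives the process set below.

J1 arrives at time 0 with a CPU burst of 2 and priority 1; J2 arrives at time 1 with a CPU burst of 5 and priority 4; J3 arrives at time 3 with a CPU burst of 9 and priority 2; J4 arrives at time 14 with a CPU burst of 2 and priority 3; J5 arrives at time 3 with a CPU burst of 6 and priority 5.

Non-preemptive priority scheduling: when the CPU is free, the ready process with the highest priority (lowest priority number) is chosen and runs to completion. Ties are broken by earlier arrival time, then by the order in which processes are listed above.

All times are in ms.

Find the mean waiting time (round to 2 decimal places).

4.40

Timeline: | J1 0-2 | J2 2-7 | J3 7-16 | J4 16-18 | J5 18-24 |
Completion: J1=2  J2=7  J3=16  J4=18  J5=24
Turnaround (C−A): J1=2  J2=6  J3=13  J4=4  J5=21
Waiting times: J1=0, J2=1, J3=4, J4=2, J5=15
Average waiting = (0+1+4+2+15) / 5 = 22/5 = 4.40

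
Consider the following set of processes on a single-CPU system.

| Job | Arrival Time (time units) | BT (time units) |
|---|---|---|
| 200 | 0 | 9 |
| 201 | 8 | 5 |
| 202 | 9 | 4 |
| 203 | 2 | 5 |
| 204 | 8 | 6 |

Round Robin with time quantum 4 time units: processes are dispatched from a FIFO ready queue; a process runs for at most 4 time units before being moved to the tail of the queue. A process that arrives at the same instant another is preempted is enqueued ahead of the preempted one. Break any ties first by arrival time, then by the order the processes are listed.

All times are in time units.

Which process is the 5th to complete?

204

Timeline: | 200 0-4 | 203 4-8 | 200 8-12 | 201 12-16 | 204 16-20 | 203 20-21 | 202 21-25 | 200 25-26 | 201 26-27 | 204 27-29 |
Completion: 200=26  201=27  202=25  203=21  204=29
Turnaround (C−A): 200=26  201=19  202=16  203=19  204=21
Finish order: 203 → 202 → 200 → 201 → 204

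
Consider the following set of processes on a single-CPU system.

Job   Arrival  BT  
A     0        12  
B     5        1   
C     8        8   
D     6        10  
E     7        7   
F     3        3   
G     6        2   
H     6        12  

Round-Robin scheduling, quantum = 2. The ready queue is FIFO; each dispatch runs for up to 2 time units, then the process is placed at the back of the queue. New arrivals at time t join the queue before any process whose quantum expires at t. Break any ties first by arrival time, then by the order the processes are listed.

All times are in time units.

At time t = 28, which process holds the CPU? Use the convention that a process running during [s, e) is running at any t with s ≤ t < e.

Schedule: | A 0-4 | F 4-6 | A 6-8 | B 8-9 | D 9-11 | G 11-13 | H 13-15 | F 15-16 | E 16-18 | C 18-20 | A 20-22 | D 22-24 | H 24-26 | E 26-28 | C 28-30 | A 30-32 | D 32-34 | H 34-36 | E 36-38 | C 38-40 | A 40-42 | D 42-44 | H 44-46 | E 46-47 | C 47-49 | D 49-51 | H 51-55 |
Completion: A=42  B=9  C=49  D=51  E=47  F=16  G=13  H=55
Turnaround (C−A): A=42  B=4  C=41  D=45  E=40  F=13  G=7  H=49

C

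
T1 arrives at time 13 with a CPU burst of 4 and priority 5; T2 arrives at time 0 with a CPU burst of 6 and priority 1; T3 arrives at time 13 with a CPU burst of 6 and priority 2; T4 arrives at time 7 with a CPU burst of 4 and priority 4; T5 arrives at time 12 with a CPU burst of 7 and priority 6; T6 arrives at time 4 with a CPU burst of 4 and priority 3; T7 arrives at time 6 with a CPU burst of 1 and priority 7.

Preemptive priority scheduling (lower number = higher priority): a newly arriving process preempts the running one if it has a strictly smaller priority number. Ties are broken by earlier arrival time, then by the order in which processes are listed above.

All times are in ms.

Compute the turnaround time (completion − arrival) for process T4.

Schedule: | T2 0-6 | T6 6-10 | T4 10-13 | T3 13-19 | T4 19-20 | T1 20-24 | T5 24-31 | T7 31-32 |
Completion: T1=24  T2=6  T3=19  T4=20  T5=31  T6=10  T7=32
Turnaround (C−A): T1=11  T2=6  T3=6  T4=13  T5=19  T6=6  T7=26
Turnaround(T4) = completion − arrival = 20 − 7 = 13

13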